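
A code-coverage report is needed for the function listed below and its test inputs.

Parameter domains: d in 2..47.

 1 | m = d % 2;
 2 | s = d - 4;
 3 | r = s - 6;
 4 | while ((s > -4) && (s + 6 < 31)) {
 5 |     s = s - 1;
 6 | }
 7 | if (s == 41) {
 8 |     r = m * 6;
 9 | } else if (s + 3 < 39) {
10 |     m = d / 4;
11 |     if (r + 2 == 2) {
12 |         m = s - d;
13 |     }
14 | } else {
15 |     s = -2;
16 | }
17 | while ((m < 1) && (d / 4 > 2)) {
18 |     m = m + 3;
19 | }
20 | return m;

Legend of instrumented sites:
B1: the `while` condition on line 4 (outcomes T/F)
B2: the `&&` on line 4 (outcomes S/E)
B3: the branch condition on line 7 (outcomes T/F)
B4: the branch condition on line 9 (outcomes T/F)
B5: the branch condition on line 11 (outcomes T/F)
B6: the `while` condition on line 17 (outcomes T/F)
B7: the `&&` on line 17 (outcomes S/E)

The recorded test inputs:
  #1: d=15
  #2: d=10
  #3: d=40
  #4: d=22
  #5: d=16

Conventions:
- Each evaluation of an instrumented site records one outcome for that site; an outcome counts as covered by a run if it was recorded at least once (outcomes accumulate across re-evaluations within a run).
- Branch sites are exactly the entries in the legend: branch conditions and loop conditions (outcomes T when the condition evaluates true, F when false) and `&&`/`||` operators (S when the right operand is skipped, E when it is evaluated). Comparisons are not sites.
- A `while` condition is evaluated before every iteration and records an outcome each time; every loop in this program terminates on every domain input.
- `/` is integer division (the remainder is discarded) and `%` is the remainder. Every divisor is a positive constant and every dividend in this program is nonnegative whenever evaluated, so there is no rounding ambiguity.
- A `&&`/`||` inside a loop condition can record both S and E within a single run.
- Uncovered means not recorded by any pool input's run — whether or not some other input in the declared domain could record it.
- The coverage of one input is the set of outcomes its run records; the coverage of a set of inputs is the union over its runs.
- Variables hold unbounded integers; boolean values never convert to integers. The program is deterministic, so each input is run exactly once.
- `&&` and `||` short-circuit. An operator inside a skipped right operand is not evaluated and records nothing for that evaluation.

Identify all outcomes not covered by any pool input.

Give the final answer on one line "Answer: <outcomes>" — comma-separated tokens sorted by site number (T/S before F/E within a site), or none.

input #1, d=15: events B2->E, B1->T, B2->E, B1->T, B2->E, B1->T, B2->E, B1->T, B2->E, B1->T, B2->E, B1->T, B2->E, B1->T, ...; outcomes B1=T, B1=F, B2=S, B2=E, B3=F, B4=T, B5=F, B6=F, B7=S
input #2, d=10: events B2->E, B1->T, B2->E, B1->T, B2->E, B1->T, B2->E, B1->T, B2->E, B1->T, B2->E, B1->T, B2->E, B1->T, ...; outcomes B1=T, B1=F, B2=S, B2=E, B3=F, B4=T, B5=T, B6=F, B7=E
input #3, d=40: events B2->E, B1->F, B3->F, B4->F, B7->E, B6->T, B7->S, B6->F; outcomes B1=F, B2=E, B3=F, B4=F, B6=T, B6=F, B7=S, B7=E
input #4, d=22: events B2->E, B1->T, B2->E, B1->T, B2->E, B1->T, B2->E, B1->T, B2->E, B1->T, B2->E, B1->T, B2->E, B1->T, ...; outcomes B1=T, B1=F, B2=S, B2=E, B3=F, B4=T, B5=F, B6=F, B7=S
input #5, d=16: events B2->E, B1->T, B2->E, B1->T, B2->E, B1->T, B2->E, B1->T, B2->E, B1->T, B2->E, B1->T, B2->E, B1->T, ...; outcomes B1=T, B1=F, B2=S, B2=E, B3=F, B4=T, B5=F, B6=F, B7=S
union over the pool: B1=T, B1=F, B2=S, B2=E, B3=F, B4=T, B4=F, B5=T, B5=F, B6=T, B6=F, B7=S, B7=E
uncovered (1 of 14): B3=T

Answer: B3=T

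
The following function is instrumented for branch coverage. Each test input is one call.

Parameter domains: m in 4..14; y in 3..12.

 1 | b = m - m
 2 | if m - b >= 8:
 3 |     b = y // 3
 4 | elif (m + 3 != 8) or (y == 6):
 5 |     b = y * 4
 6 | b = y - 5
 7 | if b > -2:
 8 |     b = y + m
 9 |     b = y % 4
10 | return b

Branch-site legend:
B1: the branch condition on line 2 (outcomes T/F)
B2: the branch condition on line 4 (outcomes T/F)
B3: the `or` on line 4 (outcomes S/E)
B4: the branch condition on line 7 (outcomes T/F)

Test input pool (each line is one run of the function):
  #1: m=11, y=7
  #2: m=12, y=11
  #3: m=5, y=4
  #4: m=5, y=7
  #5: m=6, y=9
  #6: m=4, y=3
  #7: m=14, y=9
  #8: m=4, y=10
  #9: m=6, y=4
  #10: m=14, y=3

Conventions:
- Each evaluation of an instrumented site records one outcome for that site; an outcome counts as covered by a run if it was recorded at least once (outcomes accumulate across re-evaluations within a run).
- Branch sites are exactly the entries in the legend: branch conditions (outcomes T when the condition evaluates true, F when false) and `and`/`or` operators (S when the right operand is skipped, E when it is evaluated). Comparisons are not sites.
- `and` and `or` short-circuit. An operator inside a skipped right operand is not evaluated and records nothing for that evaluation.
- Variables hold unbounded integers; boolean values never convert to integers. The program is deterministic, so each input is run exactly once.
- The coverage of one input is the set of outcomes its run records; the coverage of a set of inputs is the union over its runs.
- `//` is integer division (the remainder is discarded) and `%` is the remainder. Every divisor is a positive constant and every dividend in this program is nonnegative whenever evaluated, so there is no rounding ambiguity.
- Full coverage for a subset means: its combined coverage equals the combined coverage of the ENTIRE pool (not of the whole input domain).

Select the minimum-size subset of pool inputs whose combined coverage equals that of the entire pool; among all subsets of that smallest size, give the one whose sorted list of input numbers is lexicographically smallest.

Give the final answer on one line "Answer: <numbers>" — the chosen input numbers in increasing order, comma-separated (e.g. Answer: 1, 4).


test 1 (m=11, y=7) fires B1->T, B4->T; hits B1=T, B4=T
test 2 (m=12, y=11) fires B1->T, B4->T; hits B1=T, B4=T
test 3 (m=5, y=4) fires B1->F, B3->E, B2->F, B4->T; hits B1=F, B2=F, B3=E, B4=T
test 4 (m=5, y=7) fires B1->F, B3->E, B2->F, B4->T; hits B1=F, B2=F, B3=E, B4=T
test 5 (m=6, y=9) fires B1->F, B3->S, B2->T, B4->T; hits B1=F, B2=T, B3=S, B4=T
test 6 (m=4, y=3) fires B1->F, B3->S, B2->T, B4->F; hits B1=F, B2=T, B3=S, B4=F
test 7 (m=14, y=9) fires B1->T, B4->T; hits B1=T, B4=T
test 8 (m=4, y=10) fires B1->F, B3->S, B2->T, B4->T; hits B1=F, B2=T, B3=S, B4=T
test 9 (m=6, y=4) fires B1->F, B3->S, B2->T, B4->T; hits B1=F, B2=T, B3=S, B4=T
test 10 (m=14, y=3) fires B1->T, B4->F; hits B1=T, B4=F
together the pool reaches 8 outcomes: B1=T, B1=F, B2=T, B2=F, B3=S, B3=E, B4=T, B4=F
size 1 is not enough: best union over all size-1 subsets is 4/8
size 2 is not enough: best union over all size-2 subsets is 7/8
the canonical winner is {1, 3, 6}: size 3, full 8-outcome coverage, earliest index list among size-3 covers
Answer: 1, 3, 6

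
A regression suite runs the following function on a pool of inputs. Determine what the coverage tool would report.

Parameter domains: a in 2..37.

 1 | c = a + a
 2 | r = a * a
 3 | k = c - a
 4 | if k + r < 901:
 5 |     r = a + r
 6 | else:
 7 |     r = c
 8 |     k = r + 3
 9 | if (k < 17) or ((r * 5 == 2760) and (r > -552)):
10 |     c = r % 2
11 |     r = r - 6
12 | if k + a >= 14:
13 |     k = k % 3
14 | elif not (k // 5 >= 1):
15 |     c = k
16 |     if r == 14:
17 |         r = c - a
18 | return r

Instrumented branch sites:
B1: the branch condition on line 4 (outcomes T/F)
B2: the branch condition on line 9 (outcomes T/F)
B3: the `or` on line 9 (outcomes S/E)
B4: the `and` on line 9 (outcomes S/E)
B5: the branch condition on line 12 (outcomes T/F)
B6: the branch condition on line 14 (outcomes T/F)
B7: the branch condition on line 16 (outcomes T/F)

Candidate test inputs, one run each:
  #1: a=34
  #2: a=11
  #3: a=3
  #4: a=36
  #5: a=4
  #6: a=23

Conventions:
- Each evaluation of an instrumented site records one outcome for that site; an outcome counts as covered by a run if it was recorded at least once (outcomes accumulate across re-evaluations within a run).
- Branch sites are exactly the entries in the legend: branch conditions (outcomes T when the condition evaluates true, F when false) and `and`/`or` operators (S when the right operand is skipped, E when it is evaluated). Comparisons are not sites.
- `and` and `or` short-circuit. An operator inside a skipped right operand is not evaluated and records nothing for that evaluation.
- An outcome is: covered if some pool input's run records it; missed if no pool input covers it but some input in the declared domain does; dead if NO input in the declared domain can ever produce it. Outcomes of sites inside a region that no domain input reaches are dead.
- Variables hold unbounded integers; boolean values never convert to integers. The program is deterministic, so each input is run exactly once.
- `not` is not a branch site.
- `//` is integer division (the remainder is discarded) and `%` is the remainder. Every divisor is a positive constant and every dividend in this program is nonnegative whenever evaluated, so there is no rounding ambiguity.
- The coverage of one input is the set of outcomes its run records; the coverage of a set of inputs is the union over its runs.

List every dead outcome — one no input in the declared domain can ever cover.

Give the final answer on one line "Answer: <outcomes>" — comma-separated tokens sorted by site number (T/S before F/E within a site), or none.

exhaustive pass over the 36-input domain:
  reachable outcomes have witnesses, e.g. B1=T (e.g. a=2), B1=F (e.g. a=30), B2=T (e.g. a=2), B2=F (e.g. a=17)

Answer: none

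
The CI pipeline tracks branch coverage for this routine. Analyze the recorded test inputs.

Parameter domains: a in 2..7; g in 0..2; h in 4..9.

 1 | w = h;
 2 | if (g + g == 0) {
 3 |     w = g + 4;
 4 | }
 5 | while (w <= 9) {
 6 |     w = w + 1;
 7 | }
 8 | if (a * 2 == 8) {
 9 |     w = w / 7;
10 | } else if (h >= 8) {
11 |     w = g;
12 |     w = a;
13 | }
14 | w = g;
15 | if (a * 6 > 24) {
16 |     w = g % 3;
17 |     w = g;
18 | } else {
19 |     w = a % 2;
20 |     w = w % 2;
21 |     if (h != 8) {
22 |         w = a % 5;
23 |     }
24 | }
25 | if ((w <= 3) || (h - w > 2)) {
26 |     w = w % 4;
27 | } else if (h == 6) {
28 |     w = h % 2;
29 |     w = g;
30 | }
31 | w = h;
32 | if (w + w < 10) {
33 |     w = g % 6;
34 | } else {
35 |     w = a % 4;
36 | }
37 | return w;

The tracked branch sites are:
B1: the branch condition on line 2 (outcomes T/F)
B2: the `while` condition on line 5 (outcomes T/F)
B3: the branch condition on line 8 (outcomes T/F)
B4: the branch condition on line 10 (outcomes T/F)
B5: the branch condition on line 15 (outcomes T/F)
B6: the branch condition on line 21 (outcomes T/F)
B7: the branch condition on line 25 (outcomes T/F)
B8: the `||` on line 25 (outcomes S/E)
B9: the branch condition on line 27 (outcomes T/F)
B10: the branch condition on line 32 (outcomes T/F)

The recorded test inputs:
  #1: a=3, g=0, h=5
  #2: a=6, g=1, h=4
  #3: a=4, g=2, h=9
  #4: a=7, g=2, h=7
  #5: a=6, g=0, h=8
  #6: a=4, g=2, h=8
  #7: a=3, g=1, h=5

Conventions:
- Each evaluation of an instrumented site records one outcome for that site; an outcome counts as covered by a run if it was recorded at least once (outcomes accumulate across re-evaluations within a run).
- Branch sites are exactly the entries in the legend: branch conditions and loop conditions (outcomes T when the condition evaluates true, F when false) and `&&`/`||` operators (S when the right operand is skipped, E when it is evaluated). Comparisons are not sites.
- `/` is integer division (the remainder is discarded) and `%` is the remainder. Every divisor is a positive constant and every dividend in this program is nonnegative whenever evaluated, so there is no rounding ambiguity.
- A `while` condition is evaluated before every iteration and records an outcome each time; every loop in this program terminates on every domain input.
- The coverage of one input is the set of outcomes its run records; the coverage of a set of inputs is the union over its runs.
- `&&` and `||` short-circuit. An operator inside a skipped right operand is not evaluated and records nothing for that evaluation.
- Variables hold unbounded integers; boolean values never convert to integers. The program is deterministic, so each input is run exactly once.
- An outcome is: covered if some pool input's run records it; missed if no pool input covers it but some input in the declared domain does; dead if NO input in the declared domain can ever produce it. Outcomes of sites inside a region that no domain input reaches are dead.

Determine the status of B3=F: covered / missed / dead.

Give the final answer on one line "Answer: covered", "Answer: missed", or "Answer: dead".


B3=F is recorded by pool input(s) 1, 2, 4, 5, 7 -> covered
Answer: covered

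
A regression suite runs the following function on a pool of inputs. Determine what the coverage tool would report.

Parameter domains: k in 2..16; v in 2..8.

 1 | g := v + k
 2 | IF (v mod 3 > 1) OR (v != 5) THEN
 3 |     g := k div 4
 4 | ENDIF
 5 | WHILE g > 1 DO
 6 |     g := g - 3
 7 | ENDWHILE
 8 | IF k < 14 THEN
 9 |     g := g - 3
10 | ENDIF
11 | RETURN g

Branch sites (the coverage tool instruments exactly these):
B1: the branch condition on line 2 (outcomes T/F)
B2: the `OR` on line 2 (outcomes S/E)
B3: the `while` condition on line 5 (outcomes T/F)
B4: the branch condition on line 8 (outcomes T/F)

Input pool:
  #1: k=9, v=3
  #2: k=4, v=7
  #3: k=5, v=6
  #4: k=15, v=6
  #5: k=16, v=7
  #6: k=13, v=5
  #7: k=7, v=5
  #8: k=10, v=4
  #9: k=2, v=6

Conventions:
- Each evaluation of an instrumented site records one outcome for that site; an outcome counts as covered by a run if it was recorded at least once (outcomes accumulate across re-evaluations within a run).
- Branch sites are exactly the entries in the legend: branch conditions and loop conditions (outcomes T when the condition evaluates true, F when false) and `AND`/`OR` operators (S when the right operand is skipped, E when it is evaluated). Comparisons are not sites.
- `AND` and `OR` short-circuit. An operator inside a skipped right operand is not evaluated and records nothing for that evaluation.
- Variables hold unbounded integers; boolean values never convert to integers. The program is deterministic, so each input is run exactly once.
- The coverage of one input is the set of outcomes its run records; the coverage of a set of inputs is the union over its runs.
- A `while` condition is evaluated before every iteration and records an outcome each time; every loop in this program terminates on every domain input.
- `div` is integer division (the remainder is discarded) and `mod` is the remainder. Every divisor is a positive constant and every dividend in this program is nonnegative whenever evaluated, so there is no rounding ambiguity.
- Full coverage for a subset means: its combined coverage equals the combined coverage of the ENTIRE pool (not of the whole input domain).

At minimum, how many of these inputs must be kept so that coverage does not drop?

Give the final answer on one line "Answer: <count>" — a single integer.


run #1 (k=9, v=3) runs B2->E, B1->T, B3->T, B3->F, B4->T; records B1=T, B2=E, B3=T, B3=F, B4=T
run #2 (k=4, v=7) runs B2->E, B1->T, B3->F, B4->T; records B1=T, B2=E, B3=F, B4=T
run #3 (k=5, v=6) runs B2->E, B1->T, B3->F, B4->T; records B1=T, B2=E, B3=F, B4=T
run #4 (k=15, v=6) runs B2->E, B1->T, B3->T, B3->F, B4->F; records B1=T, B2=E, B3=T, B3=F, B4=F
run #5 (k=16, v=7) runs B2->E, B1->T, B3->T, B3->F, B4->F; records B1=T, B2=E, B3=T, B3=F, B4=F
run #6 (k=13, v=5) runs B2->S, B1->T, B3->T, B3->F, B4->T; records B1=T, B2=S, B3=T, B3=F, B4=T
run #7 (k=7, v=5) runs B2->S, B1->T, B3->F, B4->T; records B1=T, B2=S, B3=F, B4=T
run #8 (k=10, v=4) runs B2->E, B1->T, B3->T, B3->F, B4->T; records B1=T, B2=E, B3=T, B3=F, B4=T
run #9 (k=2, v=6) runs B2->E, B1->T, B3->F, B4->T; records B1=T, B2=E, B3=F, B4=T
together the pool reaches 7 outcomes: B1=T, B2=S, B2=E, B3=T, B3=F, B4=T, B4=F
every size-1 subset falls short of the 7 outcomes (best: 5/7)
at size 2, {4, 6} reaches all 7 outcomes; every lexicographically earlier size-2 subset fails
Answer: 2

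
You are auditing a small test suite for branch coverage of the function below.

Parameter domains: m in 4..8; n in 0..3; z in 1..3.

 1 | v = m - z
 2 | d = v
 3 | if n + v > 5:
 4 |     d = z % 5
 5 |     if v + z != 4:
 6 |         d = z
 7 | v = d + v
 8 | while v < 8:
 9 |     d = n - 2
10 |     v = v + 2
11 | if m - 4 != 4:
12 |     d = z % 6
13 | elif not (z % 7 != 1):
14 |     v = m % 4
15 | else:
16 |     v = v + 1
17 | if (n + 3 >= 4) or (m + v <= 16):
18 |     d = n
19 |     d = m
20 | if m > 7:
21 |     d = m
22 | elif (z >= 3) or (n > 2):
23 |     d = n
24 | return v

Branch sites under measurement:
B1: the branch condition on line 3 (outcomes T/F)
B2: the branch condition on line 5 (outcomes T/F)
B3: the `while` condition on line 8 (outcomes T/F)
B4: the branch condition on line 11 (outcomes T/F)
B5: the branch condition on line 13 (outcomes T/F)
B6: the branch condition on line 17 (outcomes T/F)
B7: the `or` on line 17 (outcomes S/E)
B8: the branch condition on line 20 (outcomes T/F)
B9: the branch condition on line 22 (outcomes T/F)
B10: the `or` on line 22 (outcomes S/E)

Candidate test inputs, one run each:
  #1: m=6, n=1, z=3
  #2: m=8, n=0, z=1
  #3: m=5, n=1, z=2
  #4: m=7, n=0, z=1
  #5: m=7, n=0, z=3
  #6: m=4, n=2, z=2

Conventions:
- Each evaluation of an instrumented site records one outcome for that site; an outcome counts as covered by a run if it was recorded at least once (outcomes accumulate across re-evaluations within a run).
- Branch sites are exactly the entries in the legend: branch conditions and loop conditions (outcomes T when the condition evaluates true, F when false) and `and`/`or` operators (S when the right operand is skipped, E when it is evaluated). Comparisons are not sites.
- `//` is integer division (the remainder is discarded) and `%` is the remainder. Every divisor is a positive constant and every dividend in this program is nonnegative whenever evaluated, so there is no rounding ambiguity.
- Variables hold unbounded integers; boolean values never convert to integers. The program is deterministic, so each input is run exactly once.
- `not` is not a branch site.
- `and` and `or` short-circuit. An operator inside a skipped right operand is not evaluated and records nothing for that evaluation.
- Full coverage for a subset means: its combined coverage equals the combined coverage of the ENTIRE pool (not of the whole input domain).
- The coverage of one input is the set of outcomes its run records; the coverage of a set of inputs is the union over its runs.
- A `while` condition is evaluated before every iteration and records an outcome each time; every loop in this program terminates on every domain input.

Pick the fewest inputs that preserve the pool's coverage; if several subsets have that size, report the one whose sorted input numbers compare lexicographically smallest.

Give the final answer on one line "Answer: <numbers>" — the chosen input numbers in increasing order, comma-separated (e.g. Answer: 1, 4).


test 1 (m=6, n=1, z=3) hits B1=F, B3=T, B3=F, B4=T, B6=T, B7=S, B8=F, B9=T, B10=S
test 2 (m=8, n=0, z=1) hits B1=T, B2=T, B3=F, B4=F, B5=T, B6=T, B7=E, B8=T
test 3 (m=5, n=1, z=2) hits B1=F, B3=T, B3=F, B4=T, B6=T, B7=S, B8=F, B9=F, B10=E
test 4 (m=7, n=0, z=1) hits B1=T, B2=T, B3=T, B3=F, B4=T, B6=T, B7=E, B8=F, B9=F, B10=E
test 5 (m=7, n=0, z=3) hits B1=F, B3=F, B4=T, B6=T, B7=E, B8=F, B9=T, B10=S
test 6 (m=4, n=2, z=2) hits B1=F, B3=T, B3=F, B4=T, B6=T, B7=S, B8=F, B9=F, B10=E
pool-wide coverage (17 outcomes): B1=T, B1=F, B2=T, B3=T, B3=F, B4=T, B4=F, B5=T, B6=T, B7=S, B7=E, B8=T, B8=F, B9=T, B9=F, B10=S, B10=E
no size-1 subset reaches all 17 outcomes (best union: 10/17)
no size-2 subset reaches all 17 outcomes (best union: 15/17)
the canonical winner is {1, 2, 3}: size 3, full 17-outcome coverage, earliest index list among size-3 covers
Answer: 1, 2, 3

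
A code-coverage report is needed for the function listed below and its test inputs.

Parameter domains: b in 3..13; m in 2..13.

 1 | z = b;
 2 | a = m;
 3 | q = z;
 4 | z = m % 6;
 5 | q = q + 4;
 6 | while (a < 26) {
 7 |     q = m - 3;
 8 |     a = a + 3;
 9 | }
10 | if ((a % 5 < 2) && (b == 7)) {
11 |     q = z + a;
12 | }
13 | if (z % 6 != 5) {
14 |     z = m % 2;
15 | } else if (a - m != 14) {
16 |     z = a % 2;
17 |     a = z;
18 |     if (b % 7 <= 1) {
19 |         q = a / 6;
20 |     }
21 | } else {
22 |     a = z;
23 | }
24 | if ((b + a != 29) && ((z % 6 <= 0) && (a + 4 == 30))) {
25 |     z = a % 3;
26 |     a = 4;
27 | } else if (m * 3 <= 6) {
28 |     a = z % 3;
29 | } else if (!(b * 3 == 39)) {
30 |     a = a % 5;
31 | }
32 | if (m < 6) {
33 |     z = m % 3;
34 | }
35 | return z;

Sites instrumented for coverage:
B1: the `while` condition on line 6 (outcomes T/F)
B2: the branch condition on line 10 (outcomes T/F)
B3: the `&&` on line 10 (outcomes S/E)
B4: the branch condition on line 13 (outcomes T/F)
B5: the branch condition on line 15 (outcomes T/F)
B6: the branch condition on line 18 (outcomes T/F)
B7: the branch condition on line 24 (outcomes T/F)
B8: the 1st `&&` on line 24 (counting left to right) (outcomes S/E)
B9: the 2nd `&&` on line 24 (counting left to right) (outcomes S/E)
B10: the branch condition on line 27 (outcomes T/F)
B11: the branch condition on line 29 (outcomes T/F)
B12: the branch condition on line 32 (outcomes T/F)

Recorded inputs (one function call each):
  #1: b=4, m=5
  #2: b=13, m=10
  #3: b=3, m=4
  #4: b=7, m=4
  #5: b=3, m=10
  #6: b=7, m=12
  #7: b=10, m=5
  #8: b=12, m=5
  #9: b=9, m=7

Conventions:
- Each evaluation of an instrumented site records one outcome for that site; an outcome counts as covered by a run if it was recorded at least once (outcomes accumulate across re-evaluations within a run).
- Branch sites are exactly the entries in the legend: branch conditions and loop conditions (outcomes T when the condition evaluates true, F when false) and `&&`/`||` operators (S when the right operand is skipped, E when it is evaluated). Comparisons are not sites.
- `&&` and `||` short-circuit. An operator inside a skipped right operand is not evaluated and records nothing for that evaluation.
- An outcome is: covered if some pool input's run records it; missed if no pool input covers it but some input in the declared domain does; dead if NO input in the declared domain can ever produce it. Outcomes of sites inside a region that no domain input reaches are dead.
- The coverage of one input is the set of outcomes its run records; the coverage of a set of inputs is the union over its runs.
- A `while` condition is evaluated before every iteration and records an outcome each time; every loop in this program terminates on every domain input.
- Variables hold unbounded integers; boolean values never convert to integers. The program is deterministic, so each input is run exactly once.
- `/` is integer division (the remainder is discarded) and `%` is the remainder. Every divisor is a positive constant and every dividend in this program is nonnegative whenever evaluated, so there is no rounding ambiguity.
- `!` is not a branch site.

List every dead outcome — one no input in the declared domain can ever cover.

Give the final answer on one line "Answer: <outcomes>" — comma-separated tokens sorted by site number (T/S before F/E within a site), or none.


checking every outcome against all 132 domain inputs:
  B5=F: no domain input ever produces it -> dead
  reachable outcomes have witnesses, e.g. B1=T (e.g. b=3, m=2), B1=F (e.g. b=3, m=2), B2=T (e.g. b=7, m=2), B2=F (e.g. b=3, m=2)
Answer: B5=F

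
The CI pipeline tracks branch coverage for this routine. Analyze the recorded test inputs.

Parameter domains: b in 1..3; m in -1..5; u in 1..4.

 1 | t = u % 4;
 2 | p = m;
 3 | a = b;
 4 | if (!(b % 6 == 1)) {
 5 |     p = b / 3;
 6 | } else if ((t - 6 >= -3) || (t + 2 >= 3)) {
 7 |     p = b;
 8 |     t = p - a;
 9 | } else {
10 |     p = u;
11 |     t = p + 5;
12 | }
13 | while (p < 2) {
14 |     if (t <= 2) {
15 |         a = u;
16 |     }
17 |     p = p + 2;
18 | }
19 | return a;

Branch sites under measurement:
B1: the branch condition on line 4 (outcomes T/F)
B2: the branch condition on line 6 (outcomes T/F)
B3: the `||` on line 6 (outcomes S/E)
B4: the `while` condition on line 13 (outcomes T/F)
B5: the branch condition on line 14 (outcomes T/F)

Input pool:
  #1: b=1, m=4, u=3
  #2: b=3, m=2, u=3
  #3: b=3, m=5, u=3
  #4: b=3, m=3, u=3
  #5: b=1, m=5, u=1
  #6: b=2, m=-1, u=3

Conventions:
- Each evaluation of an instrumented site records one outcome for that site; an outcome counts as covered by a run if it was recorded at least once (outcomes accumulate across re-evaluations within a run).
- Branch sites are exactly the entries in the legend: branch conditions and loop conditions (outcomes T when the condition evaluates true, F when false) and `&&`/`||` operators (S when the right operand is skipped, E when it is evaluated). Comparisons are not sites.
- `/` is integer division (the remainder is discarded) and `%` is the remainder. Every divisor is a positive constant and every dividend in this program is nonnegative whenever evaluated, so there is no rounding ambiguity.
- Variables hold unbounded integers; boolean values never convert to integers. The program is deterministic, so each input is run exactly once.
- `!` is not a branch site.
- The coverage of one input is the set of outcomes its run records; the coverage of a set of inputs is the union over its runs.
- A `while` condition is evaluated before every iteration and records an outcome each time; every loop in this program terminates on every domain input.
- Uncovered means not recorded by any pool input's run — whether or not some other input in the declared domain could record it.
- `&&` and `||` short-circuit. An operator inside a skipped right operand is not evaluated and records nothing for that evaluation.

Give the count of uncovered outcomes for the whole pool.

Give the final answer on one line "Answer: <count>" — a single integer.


test 1 (b=1, m=4, u=3) hits B1=F, B2=T, B3=S, B4=T, B4=F, B5=T
test 2 (b=3, m=2, u=3) hits B1=T, B4=T, B4=F, B5=F
test 3 (b=3, m=5, u=3) hits B1=T, B4=T, B4=F, B5=F
test 4 (b=3, m=3, u=3) hits B1=T, B4=T, B4=F, B5=F
test 5 (b=1, m=5, u=1) hits B1=F, B2=T, B3=E, B4=T, B4=F, B5=T
test 6 (b=2, m=-1, u=3) hits B1=T, B4=T, B4=F, B5=F
union over the pool: B1=T, B1=F, B2=T, B3=S, B3=E, B4=T, B4=F, B5=T, B5=F
uncovered (1 of 10): B2=F
Answer: 1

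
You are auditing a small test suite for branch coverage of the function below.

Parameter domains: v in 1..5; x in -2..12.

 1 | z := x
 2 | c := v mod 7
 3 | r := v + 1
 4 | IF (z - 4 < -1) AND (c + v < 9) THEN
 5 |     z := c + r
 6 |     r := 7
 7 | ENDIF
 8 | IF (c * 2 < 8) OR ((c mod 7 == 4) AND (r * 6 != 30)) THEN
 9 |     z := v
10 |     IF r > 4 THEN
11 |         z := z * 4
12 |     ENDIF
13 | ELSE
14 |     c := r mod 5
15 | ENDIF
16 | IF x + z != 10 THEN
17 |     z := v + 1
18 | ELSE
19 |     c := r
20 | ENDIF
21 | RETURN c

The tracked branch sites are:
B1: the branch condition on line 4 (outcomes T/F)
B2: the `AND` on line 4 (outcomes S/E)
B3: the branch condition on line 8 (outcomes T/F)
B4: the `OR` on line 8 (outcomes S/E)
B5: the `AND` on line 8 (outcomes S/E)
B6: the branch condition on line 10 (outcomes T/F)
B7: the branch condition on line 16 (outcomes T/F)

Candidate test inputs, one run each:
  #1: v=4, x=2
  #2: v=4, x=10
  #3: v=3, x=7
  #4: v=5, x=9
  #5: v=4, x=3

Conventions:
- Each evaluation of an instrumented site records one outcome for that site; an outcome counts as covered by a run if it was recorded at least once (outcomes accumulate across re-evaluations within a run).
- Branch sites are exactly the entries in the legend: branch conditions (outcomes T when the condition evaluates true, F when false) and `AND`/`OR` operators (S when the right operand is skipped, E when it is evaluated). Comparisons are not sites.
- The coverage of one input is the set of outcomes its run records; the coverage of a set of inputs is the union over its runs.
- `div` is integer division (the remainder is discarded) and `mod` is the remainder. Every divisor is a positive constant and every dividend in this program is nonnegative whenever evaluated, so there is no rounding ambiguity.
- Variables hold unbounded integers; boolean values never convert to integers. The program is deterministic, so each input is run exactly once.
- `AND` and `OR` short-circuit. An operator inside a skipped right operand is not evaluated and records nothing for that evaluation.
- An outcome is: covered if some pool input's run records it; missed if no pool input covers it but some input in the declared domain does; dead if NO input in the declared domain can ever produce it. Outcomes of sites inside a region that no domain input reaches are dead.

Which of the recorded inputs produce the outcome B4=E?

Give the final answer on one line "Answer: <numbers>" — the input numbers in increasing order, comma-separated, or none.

input #1 (v=4, x=2): hits B4=E
input #2 (v=4, x=10): hits B4=E
input #3 (v=3, x=7): never hits B4=E
input #4 (v=5, x=9): hits B4=E
input #5 (v=4, x=3): hits B4=E

Answer: 1, 2, 4, 5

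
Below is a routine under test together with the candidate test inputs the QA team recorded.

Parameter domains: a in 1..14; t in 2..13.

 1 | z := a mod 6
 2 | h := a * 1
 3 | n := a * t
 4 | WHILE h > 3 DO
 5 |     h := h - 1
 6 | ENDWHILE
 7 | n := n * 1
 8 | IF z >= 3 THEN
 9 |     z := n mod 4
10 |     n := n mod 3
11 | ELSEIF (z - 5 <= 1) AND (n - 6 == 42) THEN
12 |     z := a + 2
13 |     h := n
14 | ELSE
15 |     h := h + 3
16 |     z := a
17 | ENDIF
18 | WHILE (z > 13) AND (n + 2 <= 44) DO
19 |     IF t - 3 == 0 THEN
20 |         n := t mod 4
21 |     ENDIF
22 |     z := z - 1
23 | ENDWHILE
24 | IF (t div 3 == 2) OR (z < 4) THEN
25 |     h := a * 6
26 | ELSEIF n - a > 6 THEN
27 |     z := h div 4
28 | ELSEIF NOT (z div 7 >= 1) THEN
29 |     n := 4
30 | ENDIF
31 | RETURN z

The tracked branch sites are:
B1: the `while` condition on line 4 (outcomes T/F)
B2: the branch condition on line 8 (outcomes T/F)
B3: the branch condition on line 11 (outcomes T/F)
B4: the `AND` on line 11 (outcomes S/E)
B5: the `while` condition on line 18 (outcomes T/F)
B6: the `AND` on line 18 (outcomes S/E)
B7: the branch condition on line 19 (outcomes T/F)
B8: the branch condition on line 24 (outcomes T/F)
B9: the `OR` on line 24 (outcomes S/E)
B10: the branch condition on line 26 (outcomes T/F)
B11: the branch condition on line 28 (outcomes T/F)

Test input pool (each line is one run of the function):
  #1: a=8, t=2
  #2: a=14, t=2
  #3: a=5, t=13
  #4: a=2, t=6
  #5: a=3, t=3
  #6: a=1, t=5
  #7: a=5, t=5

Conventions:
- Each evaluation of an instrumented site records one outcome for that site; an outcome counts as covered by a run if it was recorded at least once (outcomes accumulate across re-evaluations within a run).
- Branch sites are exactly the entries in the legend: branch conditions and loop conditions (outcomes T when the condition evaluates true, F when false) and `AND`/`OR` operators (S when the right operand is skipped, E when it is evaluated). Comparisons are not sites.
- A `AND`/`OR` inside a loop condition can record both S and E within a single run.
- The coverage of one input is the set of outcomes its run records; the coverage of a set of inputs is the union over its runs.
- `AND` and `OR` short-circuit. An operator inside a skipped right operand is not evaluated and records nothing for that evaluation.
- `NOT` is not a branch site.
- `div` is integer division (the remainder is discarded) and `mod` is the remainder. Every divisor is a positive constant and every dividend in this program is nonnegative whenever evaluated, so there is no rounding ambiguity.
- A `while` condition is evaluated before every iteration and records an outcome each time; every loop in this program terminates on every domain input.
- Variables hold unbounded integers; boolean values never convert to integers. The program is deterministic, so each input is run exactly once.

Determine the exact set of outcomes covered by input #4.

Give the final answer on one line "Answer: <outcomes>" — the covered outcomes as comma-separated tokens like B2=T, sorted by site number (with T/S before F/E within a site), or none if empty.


Simulating input #4 (a=2, t=6) step by step:
  B1->F, B2->F, B4->E, B3->F, B6->S, B5->F, B9->S, B8->T
as a set, this run covers: B1=F, B2=F, B3=F, B4=E, B5=F, B6=S, B8=T, B9=S
Answer: B1=F, B2=F, B3=F, B4=E, B5=F, B6=S, B8=T, B9=S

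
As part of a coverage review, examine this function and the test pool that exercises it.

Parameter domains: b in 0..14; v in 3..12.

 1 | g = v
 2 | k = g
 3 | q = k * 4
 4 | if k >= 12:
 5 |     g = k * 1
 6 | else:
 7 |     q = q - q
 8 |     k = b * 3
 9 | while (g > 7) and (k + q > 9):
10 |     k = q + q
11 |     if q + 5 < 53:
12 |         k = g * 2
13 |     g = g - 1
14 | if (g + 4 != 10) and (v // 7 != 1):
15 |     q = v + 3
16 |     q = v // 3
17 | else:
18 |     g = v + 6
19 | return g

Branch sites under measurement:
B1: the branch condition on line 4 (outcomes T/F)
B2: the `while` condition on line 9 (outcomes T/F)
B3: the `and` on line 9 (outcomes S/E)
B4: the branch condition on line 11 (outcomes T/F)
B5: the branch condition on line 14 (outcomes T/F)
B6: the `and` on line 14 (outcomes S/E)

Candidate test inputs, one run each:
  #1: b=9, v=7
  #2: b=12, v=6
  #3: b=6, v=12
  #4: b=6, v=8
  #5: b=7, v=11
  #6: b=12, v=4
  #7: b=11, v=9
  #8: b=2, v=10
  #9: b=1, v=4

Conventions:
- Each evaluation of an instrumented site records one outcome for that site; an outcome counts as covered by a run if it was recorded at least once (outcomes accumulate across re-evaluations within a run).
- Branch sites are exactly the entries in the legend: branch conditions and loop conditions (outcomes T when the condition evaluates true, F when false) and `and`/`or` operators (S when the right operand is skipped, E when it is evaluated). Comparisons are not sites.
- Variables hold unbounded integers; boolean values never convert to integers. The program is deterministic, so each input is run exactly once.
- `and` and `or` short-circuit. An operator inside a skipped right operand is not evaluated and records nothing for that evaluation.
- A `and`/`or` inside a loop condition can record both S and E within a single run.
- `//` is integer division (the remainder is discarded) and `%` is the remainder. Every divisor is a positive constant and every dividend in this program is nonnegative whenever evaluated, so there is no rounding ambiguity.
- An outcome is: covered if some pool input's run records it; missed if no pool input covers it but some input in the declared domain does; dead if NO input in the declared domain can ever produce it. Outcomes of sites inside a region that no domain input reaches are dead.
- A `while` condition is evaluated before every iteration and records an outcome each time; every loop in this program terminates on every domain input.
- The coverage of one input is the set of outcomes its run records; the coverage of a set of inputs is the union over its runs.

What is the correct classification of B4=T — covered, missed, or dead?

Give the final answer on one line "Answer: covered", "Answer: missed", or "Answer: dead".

B4=T is recorded by pool input(s) 4, 5, 7 -> covered

Answer: covered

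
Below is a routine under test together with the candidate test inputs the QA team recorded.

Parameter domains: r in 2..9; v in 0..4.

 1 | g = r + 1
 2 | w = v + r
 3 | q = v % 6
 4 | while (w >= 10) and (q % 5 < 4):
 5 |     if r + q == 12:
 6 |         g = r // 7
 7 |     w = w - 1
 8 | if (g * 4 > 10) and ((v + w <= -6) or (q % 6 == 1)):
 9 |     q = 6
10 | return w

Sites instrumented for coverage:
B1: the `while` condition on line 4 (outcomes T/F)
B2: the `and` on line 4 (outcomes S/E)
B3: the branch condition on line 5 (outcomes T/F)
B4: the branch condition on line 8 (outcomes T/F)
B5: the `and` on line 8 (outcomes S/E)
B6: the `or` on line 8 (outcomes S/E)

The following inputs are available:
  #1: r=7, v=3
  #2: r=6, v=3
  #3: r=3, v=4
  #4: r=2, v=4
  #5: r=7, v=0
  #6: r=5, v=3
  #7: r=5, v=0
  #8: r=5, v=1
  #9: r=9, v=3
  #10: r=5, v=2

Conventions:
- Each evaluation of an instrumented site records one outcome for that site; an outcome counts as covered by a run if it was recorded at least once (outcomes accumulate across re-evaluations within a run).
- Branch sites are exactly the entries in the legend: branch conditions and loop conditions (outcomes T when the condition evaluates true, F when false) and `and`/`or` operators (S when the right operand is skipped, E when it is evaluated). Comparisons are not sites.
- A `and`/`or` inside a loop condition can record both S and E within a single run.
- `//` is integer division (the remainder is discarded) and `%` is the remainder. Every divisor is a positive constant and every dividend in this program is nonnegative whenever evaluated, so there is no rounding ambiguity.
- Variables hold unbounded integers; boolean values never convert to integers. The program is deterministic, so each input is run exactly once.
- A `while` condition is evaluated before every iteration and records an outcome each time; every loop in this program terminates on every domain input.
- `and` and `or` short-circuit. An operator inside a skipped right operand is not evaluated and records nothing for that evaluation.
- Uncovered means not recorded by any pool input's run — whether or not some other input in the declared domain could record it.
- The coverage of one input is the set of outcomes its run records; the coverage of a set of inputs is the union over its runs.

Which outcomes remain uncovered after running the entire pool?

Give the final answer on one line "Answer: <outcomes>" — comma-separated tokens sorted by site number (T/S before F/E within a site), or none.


test 1 (r=7, v=3) hits B1=T, B1=F, B2=S, B2=E, B3=F, B4=F, B5=E, B6=E
test 2 (r=6, v=3) hits B1=F, B2=S, B4=F, B5=E, B6=E
test 3 (r=3, v=4) hits B1=F, B2=S, B4=F, B5=E, B6=E
test 4 (r=2, v=4) hits B1=F, B2=S, B4=F, B5=E, B6=E
test 5 (r=7, v=0) hits B1=F, B2=S, B4=F, B5=E, B6=E
test 6 (r=5, v=3) hits B1=F, B2=S, B4=F, B5=E, B6=E
test 7 (r=5, v=0) hits B1=F, B2=S, B4=F, B5=E, B6=E
test 8 (r=5, v=1) hits B1=F, B2=S, B4=T, B5=E, B6=E
test 9 (r=9, v=3) hits B1=T, B1=F, B2=S, B2=E, B3=T, B4=F, B5=S
test 10 (r=5, v=2) hits B1=F, B2=S, B4=F, B5=E, B6=E
union over the pool: B1=T, B1=F, B2=S, B2=E, B3=T, B3=F, B4=T, B4=F, B5=S, B5=E, B6=E
uncovered (1 of 12): B6=S
Answer: B6=S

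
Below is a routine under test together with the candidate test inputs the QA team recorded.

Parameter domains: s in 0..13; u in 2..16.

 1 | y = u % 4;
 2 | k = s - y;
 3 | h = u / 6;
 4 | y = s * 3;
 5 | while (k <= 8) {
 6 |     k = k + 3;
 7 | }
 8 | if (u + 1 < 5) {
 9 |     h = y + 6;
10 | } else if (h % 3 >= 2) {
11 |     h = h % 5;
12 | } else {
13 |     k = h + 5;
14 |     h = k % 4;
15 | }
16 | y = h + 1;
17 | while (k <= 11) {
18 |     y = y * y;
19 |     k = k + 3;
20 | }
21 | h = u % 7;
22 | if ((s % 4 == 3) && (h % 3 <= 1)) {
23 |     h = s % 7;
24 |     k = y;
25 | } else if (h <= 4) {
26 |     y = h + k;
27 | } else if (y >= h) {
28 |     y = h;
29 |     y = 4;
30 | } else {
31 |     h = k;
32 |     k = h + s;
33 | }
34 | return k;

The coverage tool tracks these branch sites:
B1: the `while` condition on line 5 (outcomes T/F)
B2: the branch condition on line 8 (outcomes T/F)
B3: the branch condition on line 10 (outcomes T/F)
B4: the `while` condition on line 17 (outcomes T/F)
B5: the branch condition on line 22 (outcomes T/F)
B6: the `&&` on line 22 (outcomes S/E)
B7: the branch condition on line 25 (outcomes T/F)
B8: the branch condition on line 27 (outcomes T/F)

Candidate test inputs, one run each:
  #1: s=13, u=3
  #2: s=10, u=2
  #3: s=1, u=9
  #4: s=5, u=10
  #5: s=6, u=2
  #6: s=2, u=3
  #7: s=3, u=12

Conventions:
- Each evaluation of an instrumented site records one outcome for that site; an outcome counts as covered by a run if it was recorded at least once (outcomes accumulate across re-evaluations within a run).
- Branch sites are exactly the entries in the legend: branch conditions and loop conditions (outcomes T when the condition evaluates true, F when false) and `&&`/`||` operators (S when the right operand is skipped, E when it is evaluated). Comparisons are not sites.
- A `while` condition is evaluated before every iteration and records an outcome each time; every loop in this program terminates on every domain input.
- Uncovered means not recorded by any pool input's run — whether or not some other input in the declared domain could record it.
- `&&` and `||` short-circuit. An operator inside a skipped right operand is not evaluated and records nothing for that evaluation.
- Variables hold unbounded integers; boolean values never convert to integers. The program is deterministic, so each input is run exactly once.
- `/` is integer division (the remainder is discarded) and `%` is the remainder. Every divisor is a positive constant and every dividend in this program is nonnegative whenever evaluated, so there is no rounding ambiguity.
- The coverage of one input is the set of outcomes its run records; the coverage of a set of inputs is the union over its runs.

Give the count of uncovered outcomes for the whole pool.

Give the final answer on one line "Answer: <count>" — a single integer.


input #1 (s=13, u=3): events B1->F, B2->T, B4->T, B4->F, B6->S, B5->F, B7->T; covers B1=F, B2=T, B4=T, B4=F, B5=F, B6=S, B7=T
input #2 (s=10, u=2): events B1->T, B1->F, B2->T, B4->T, B4->F, B6->S, B5->F, B7->T; covers B1=T, B1=F, B2=T, B4=T, B4=F, B5=F, B6=S, B7=T
input #3 (s=1, u=9): events B1->T, B1->T, B1->T, B1->F, B2->F, B3->F, B4->T, B4->T, B4->F, B6->S, B5->F, B7->T; covers B1=T, B1=F, B2=F, B3=F, B4=T, B4=F, B5=F, B6=S, B7=T
input #4 (s=5, u=10): events B1->T, B1->T, B1->F, B2->F, B3->F, B4->T, B4->T, B4->F, B6->S, B5->F, B7->T; covers B1=T, B1=F, B2=F, B3=F, B4=T, B4=F, B5=F, B6=S, B7=T
input #5 (s=6, u=2): events B1->T, B1->T, B1->F, B2->T, B4->T, B4->F, B6->S, B5->F, B7->T; covers B1=T, B1=F, B2=T, B4=T, B4=F, B5=F, B6=S, B7=T
input #6 (s=2, u=3): events B1->T, B1->T, B1->T, B1->T, B1->F, B2->T, B4->T, B4->F, B6->S, B5->F, B7->T; covers B1=T, B1=F, B2=T, B4=T, B4=F, B5=F, B6=S, B7=T
input #7 (s=3, u=12): events B1->T, B1->T, B1->F, B2->F, B3->T, B4->T, B4->F, B6->E, B5->F, B7->F, B8->T; covers B1=T, B1=F, B2=F, B3=T, B4=T, B4=F, B5=F, B6=E, B7=F, B8=T
union over the pool: B1=T, B1=F, B2=T, B2=F, B3=T, B3=F, B4=T, B4=F, B5=F, B6=S, B6=E, B7=T, B7=F, B8=T
uncovered (2 of 16): B5=T, B8=F
Answer: 2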